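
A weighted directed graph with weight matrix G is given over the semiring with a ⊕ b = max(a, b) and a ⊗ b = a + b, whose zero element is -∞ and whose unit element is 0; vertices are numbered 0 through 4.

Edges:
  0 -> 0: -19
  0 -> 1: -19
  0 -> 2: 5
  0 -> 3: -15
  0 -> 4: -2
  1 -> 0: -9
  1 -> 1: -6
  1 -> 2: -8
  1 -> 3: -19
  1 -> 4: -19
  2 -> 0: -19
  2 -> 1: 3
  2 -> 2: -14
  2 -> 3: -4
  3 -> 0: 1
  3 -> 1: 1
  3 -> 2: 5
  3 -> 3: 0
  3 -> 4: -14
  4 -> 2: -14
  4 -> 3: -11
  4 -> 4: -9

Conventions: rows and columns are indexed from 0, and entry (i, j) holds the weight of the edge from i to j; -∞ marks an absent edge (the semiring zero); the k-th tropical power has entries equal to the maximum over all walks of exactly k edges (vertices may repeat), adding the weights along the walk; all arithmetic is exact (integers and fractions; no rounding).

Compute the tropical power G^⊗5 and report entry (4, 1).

G^⊗2:
  [-14, 8, -9, 1, -11]
  [-15, -5, -4, -12, -11]
  [-3, -3, 1, -4, -16]
  [1, 8, 6, 1, -1]
  [-10, -10, -6, -11, -18]
G^⊗3:
  [2, 2, 6, 1, -11]
  [-11, -1, -7, -8, -17]
  [-3, 4, 2, -3, -5]
  [2, 9, 6, 2, -1]
  [-10, -3, -5, -10, -12]
G^⊗4:
  [2, 9, 7, 2, 0]
  [-7, -4, -3, -8, -13]
  [-2, 5, 2, -2, -5]
  [3, 9, 7, 2, 0]
  [-9, -2, -5, -9, -12]
G^⊗5:
  [3, 10, 7, 3, 0]
  [-7, 0, -2, -7, -9]
  [-1, 5, 3, -2, -4]
  [3, 10, 8, 3, 1]
  [-8, -2, -4, -9, -11]
Key observation: the optimum is the walk 4->3->2->3->2->1, with weight (-11) + 5 + (-4) + 5 + 3 = -2.
Optimal value attained by: walk 4->3->2->3->2->1.
Answer: (G^⊗5)[4][1] = -2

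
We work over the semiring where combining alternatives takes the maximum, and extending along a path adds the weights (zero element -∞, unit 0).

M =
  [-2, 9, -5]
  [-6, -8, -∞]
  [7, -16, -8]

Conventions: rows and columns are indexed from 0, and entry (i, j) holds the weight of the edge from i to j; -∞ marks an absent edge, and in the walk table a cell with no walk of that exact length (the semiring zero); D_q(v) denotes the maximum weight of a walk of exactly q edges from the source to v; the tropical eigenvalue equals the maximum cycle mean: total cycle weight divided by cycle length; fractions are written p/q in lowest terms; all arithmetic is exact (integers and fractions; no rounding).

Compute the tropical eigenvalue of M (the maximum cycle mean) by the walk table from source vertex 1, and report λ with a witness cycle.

q=0: [-∞, 0, -∞]
q=1: [-6, -8, -∞]
q=2: [-8, 3, -11]
q=3: [-3, 1, -13]
Optimal cycle mean attained by: cycle 0->1->0, total 9 + (-6), length 2.
Answer: λ = 3/2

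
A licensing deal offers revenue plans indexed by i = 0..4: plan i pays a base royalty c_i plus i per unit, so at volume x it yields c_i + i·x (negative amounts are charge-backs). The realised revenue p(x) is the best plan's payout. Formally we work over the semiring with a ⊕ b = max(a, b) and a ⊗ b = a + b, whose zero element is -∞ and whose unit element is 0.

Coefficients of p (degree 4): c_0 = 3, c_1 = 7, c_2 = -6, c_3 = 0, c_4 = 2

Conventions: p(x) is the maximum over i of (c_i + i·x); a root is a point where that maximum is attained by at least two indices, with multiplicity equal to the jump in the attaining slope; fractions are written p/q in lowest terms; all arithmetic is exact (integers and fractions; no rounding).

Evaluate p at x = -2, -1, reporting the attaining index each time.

p(-2) = max(3+0·(-2)=3, 7+1·(-2)=5, -6+2·(-2)=-10, 0+3·(-2)=-6, 2+4·(-2)=-6) = 5 (attained by i=1)
p(-1) = max(3+0·(-1)=3, 7+1·(-1)=6, -6+2·(-1)=-8, 0+3·(-1)=-3, 2+4·(-1)=-2) = 6 (attained by i=1)
Answer: p(-2) = 5; p(-1) = 6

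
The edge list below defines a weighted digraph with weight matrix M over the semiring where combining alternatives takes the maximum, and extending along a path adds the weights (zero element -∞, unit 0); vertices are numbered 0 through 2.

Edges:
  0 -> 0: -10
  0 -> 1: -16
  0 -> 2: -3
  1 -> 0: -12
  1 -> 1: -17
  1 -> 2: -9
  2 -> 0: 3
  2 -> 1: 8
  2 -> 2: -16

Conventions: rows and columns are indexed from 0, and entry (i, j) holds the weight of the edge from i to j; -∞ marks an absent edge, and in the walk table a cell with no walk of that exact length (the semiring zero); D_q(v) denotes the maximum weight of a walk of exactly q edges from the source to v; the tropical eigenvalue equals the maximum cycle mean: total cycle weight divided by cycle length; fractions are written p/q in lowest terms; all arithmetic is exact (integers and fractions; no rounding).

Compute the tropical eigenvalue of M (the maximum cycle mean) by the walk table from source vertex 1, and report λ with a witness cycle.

q=0: [-∞, 0, -∞]
q=1: [-12, -17, -9]
q=2: [-6, -1, -15]
q=3: [-12, -7, -9]
Optimal cycle mean attained by: cycle 0->2->0, total (-3) + 3, length 2.
Answer: λ = 0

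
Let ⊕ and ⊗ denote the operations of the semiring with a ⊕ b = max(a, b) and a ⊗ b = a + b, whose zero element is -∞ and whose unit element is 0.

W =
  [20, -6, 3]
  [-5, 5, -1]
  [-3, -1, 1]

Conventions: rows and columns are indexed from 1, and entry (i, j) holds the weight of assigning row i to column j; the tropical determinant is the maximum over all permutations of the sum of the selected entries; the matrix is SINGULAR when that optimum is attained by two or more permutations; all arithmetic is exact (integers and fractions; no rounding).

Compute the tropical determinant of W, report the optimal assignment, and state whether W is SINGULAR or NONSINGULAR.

σ = (1, 2, 3): 20 + 5 + 1 = 26
σ = (1, 3, 2): 20 + (-1) + (-1) = 18
σ = (2, 1, 3): (-6) + (-5) + 1 = -10
σ = (2, 3, 1): (-6) + (-1) + (-3) = -10
σ = (3, 1, 2): 3 + (-5) + (-1) = -3
σ = (3, 2, 1): 3 + 5 + (-3) = 5
Optimal value attained by: σ = (1, 2, 3).
Answer: det⊕(W) = 26; verdict: NONSINGULAR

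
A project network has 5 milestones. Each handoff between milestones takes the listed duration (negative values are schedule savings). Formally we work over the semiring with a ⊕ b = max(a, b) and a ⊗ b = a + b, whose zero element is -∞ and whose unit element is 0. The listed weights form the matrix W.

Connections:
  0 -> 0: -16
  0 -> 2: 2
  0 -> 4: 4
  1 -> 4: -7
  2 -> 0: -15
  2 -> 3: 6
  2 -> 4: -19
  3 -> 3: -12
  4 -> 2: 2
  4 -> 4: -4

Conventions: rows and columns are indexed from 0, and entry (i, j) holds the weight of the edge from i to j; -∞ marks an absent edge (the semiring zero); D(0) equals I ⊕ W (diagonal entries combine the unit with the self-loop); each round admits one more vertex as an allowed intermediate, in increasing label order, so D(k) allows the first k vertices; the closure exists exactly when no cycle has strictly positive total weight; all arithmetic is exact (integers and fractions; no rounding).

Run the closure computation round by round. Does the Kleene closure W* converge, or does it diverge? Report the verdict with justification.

D(0):
  [0, -∞, 2, -∞, 4]
  [-∞, 0, -∞, -∞, -7]
  [-15, -∞, 0, 6, -19]
  [-∞, -∞, -∞, 0, -∞]
  [-∞, -∞, 2, -∞, 0]
D(1):
  [0, -∞, 2, -∞, 4]
  [-∞, 0, -∞, -∞, -7]
  [-15, -∞, 0, 6, -11]
  [-∞, -∞, -∞, 0, -∞]
  [-∞, -∞, 2, -∞, 0]
D(2):
  [0, -∞, 2, -∞, 4]
  [-∞, 0, -∞, -∞, -7]
  [-15, -∞, 0, 6, -11]
  [-∞, -∞, -∞, 0, -∞]
  [-∞, -∞, 2, -∞, 0]
D(3):
  [0, -∞, 2, 8, 4]
  [-∞, 0, -∞, -∞, -7]
  [-15, -∞, 0, 6, -11]
  [-∞, -∞, -∞, 0, -∞]
  [-13, -∞, 2, 8, 0]
D(4):
  [0, -∞, 2, 8, 4]
  [-∞, 0, -∞, -∞, -7]
  [-15, -∞, 0, 6, -11]
  [-∞, -∞, -∞, 0, -∞]
  [-13, -∞, 2, 8, 0]
D(5):
  [0, -∞, 6, 12, 4]
  [-20, 0, -5, 1, -7]
  [-15, -∞, 0, 6, -11]
  [-∞, -∞, -∞, 0, -∞]
  [-13, -∞, 2, 8, 0]
Key observation: every diagonal entry stays at the unit through all rounds, so no improving cycle exists.
Answer: CONVERGES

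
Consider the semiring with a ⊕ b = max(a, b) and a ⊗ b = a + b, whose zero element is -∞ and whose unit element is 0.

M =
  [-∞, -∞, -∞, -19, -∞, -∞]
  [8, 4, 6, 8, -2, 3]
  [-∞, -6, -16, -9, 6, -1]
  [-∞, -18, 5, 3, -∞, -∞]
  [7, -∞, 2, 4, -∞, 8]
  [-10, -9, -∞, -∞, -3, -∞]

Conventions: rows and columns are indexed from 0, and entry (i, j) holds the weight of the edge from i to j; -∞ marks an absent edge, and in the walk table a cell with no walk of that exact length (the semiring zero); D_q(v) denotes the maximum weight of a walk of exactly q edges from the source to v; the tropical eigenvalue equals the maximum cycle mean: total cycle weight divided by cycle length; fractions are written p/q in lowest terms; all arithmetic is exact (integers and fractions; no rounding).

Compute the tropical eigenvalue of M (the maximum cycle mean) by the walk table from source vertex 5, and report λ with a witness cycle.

q=0: [-∞, -∞, -∞, -∞, -∞, 0]
q=1: [-10, -9, -∞, -∞, -3, -∞]
q=2: [4, -5, -1, 1, -11, 5]
q=3: [3, -1, 6, 4, 5, -2]
q=4: [12, 3, 9, 9, 12, 13]
q=5: [19, 7, 14, 16, 15, 20]
q=6: [22, 11, 21, 19, 20, 23]
Optimal cycle mean attained by: cycle 2->4->3->2, total 6 + 4 + 5, length 3.
Answer: λ = 5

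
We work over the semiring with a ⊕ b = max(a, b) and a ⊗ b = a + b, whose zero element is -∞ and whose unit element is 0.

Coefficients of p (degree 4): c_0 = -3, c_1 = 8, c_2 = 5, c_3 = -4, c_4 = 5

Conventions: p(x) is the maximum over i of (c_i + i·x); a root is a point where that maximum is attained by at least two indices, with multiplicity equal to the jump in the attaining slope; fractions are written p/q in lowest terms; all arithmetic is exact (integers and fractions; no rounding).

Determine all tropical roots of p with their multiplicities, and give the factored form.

hull edge (i=0, c=-3) to (i=1, c=8): slope 11, span 1
hull edge (i=1, c=8) to (i=4, c=5): slope -1, span 3
Factored form: p(x) = 5 ⊗ (x ⊕ (-11)) ⊗ (x ⊕ 1) ⊗ (x ⊕ 1) ⊗ (x ⊕ 1)
Answer: roots = -11 (mult 1), 1 (mult 3)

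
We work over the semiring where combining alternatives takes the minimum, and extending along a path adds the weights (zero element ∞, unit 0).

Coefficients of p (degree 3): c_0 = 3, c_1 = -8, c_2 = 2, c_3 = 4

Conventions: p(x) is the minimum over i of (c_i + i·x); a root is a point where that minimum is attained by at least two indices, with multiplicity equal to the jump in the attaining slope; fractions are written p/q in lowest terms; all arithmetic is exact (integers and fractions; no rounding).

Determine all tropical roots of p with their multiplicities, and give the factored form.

hull edge (i=0, c=3) to (i=1, c=-8): slope -11, span 1
hull edge (i=1, c=-8) to (i=3, c=4): slope 6, span 2
Factored form: p(x) = 4 ⊗ (x ⊕ (-6)) ⊗ (x ⊕ (-6)) ⊗ (x ⊕ 11)
Answer: roots = -6 (mult 2), 11 (mult 1)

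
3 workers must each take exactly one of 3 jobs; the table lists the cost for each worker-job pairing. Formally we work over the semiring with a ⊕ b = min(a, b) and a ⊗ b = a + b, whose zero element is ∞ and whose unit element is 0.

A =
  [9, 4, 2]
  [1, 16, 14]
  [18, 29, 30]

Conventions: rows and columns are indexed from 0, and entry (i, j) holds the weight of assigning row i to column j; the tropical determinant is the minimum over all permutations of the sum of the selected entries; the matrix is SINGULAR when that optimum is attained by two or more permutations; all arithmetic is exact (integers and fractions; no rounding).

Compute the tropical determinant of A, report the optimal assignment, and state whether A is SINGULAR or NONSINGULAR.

σ = (0, 1, 2): 9 + 16 + 30 = 55
σ = (0, 2, 1): 9 + 14 + 29 = 52
σ = (1, 0, 2): 4 + 1 + 30 = 35
σ = (1, 2, 0): 4 + 14 + 18 = 36
σ = (2, 0, 1): 2 + 1 + 29 = 32
σ = (2, 1, 0): 2 + 16 + 18 = 36
Optimal value attained by: σ = (2, 0, 1).
Answer: det⊕(A) = 32; verdict: NONSINGULAR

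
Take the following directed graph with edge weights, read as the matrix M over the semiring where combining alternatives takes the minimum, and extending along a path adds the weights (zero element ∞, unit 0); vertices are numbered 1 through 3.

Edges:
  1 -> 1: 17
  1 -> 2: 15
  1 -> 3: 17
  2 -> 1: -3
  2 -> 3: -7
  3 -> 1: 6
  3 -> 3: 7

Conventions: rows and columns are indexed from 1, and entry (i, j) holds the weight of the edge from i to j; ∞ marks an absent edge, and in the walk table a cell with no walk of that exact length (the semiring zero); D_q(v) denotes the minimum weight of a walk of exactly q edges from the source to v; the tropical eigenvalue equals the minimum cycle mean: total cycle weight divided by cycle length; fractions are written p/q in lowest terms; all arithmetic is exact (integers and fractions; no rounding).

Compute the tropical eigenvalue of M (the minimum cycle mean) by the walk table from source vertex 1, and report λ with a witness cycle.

q=0: [0, ∞, ∞]
q=1: [17, 15, 17]
q=2: [12, 32, 8]
q=3: [14, 27, 15]
Optimal cycle mean attained by: cycle 1->2->3->1, total 15 + (-7) + 6, length 3.
Answer: λ = 14/3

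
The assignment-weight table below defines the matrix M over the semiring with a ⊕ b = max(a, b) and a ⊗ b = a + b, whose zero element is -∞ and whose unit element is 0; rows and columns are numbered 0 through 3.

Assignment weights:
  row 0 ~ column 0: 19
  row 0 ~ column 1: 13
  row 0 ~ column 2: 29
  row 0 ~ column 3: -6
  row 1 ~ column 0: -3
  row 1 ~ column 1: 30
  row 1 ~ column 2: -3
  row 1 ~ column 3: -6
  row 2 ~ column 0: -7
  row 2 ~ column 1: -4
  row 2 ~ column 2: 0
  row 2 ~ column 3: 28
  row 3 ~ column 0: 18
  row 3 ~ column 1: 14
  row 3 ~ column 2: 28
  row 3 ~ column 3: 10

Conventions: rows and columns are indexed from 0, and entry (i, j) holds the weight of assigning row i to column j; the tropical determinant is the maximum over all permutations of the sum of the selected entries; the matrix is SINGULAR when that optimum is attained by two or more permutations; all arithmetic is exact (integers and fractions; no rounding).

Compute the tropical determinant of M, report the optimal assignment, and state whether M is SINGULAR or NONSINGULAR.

σ = (0, 1, 2, 3): 19 + 30 + 0 + 10 = 59
σ = (0, 1, 3, 2): 19 + 30 + 28 + 28 = 105
σ = (0, 2, 1, 3): 19 + (-3) + (-4) + 10 = 22
σ = (0, 2, 3, 1): 19 + (-3) + 28 + 14 = 58
σ = (0, 3, 1, 2): 19 + (-6) + (-4) + 28 = 37
σ = (0, 3, 2, 1): 19 + (-6) + 0 + 14 = 27
σ = (1, 0, 2, 3): 13 + (-3) + 0 + 10 = 20
σ = (1, 0, 3, 2): 13 + (-3) + 28 + 28 = 66
σ = (1, 2, 0, 3): 13 + (-3) + (-7) + 10 = 13
σ = (1, 2, 3, 0): 13 + (-3) + 28 + 18 = 56
σ = (1, 3, 0, 2): 13 + (-6) + (-7) + 28 = 28
σ = (1, 3, 2, 0): 13 + (-6) + 0 + 18 = 25
σ = (2, 0, 1, 3): 29 + (-3) + (-4) + 10 = 32
σ = (2, 0, 3, 1): 29 + (-3) + 28 + 14 = 68
σ = (2, 1, 0, 3): 29 + 30 + (-7) + 10 = 62
σ = (2, 1, 3, 0): 29 + 30 + 28 + 18 = 105
σ = (2, 3, 0, 1): 29 + (-6) + (-7) + 14 = 30
σ = (2, 3, 1, 0): 29 + (-6) + (-4) + 18 = 37
σ = (3, 0, 1, 2): (-6) + (-3) + (-4) + 28 = 15
σ = (3, 0, 2, 1): (-6) + (-3) + 0 + 14 = 5
σ = (3, 1, 0, 2): (-6) + 30 + (-7) + 28 = 45
σ = (3, 1, 2, 0): (-6) + 30 + 0 + 18 = 42
σ = (3, 2, 0, 1): (-6) + (-3) + (-7) + 14 = -2
σ = (3, 2, 1, 0): (-6) + (-3) + (-4) + 18 = 5
Optimal value attained by: σ = (0, 1, 3, 2).
Answer: det⊕(M) = 105; verdict: SINGULAR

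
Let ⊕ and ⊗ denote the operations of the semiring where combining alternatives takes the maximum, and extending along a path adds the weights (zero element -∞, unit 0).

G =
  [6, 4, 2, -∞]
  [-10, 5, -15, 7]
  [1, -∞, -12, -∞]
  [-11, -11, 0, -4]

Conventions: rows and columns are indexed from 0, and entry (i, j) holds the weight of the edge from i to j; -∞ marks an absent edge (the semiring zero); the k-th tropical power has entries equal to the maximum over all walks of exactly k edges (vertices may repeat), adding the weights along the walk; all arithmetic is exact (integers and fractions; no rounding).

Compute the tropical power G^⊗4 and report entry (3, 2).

G^⊗2:
  [12, 10, 8, 11]
  [-4, 10, 7, 12]
  [7, 5, 3, -∞]
  [1, -6, -4, -4]
G^⊗3:
  [18, 16, 14, 17]
  [8, 15, 12, 17]
  [13, 11, 9, 12]
  [7, 5, 3, 1]
G^⊗4:
  [24, 22, 20, 23]
  [14, 20, 17, 22]
  [19, 17, 15, 18]
  [13, 11, 9, 12]
Key observation: the optimum is the walk 3->2->0->0->2, with weight 0 + 1 + 6 + 2 = 9.
Optimal value attained by: walk 3->2->0->0->2.
Answer: (G^⊗4)[3][2] = 9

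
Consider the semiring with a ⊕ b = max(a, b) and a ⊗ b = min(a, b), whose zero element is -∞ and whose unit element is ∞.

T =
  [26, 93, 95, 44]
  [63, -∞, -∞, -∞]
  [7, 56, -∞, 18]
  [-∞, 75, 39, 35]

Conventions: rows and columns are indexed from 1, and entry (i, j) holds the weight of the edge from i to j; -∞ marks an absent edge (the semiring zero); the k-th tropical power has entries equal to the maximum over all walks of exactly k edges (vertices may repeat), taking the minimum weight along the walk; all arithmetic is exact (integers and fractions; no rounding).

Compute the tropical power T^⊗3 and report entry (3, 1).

T^⊗2:
  [63, 56, 39, 35]
  [26, 63, 63, 44]
  [56, 18, 18, 18]
  [63, 39, 35, 35]
T^⊗3:
  [56, 63, 63, 44]
  [63, 56, 39, 35]
  [26, 56, 56, 44]
  [39, 63, 63, 44]
Key observation: the optimum is the walk 3->2->1->1, with weight 56 min 63 min 26 = 26.
Optimal value attained by: walk 3->2->1->1.
Answer: (T^⊗3)[3][1] = 26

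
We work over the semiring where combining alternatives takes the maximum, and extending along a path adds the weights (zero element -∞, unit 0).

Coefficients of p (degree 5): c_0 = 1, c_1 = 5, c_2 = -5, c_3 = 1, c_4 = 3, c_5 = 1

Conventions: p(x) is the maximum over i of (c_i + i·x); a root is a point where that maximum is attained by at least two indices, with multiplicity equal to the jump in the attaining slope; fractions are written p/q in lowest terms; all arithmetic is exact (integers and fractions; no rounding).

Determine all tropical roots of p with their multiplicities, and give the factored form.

hull edge (i=0, c=1) to (i=1, c=5): slope 4, span 1
hull edge (i=1, c=5) to (i=4, c=3): slope -2/3, span 3
hull edge (i=4, c=3) to (i=5, c=1): slope -2, span 1
Factored form: p(x) = 1 ⊗ (x ⊕ (-4)) ⊗ (x ⊕ 2/3) ⊗ (x ⊕ 2/3) ⊗ (x ⊕ 2/3) ⊗ (x ⊕ 2)
Answer: roots = -4 (mult 1), 2/3 (mult 3), 2 (mult 1)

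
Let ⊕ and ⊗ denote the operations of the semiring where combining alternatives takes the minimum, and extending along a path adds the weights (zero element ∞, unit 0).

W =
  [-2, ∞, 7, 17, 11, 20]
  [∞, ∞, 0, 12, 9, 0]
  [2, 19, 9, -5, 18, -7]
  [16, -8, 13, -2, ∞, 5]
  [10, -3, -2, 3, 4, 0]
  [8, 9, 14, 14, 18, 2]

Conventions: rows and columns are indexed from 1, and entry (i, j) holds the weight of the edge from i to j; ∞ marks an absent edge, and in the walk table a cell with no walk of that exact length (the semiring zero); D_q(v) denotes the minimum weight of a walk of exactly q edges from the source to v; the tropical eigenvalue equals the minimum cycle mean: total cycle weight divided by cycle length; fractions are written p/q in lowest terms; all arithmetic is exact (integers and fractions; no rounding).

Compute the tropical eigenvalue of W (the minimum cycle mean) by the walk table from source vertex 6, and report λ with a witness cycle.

q=0: [∞, ∞, ∞, ∞, ∞, 0]
q=1: [8, 9, 14, 14, 18, 2]
q=2: [6, 6, 9, 9, 18, 4]
q=3: [4, 1, 6, 4, 15, 2]
q=4: [2, -4, 1, 1, 10, -1]
q=5: [0, -7, -4, -4, 5, -6]
q=6: [-2, -12, -7, -9, 2, -11]
Optimal cycle mean attained by: cycle 2->3->4->2, total 0 + (-5) + (-8), length 3.
Answer: λ = -13/3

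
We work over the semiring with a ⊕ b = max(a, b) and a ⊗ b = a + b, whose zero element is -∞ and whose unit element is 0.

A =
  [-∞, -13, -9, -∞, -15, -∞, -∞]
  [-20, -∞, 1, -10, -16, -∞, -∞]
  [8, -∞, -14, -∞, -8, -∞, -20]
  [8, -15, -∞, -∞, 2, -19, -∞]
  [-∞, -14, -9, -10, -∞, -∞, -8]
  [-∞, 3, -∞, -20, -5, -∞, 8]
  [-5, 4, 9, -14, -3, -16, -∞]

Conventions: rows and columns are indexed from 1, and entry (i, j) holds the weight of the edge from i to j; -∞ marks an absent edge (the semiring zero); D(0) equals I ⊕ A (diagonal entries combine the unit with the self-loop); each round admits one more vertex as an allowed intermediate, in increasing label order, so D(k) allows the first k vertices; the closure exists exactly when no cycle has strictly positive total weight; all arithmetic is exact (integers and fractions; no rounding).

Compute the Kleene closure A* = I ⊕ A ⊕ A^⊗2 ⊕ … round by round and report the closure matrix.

D(0):
  [0, -13, -9, -∞, -15, -∞, -∞]
  [-20, 0, 1, -10, -16, -∞, -∞]
  [8, -∞, 0, -∞, -8, -∞, -20]
  [8, -15, -∞, 0, 2, -19, -∞]
  [-∞, -14, -9, -10, 0, -∞, -8]
  [-∞, 3, -∞, -20, -5, 0, 8]
  [-5, 4, 9, -14, -3, -16, 0]
D(1):
  [0, -13, -9, -∞, -15, -∞, -∞]
  [-20, 0, 1, -10, -16, -∞, -∞]
  [8, -5, 0, -∞, -7, -∞, -20]
  [8, -5, -1, 0, 2, -19, -∞]
  [-∞, -14, -9, -10, 0, -∞, -8]
  [-∞, 3, -∞, -20, -5, 0, 8]
  [-5, 4, 9, -14, -3, -16, 0]
D(2):
  [0, -13, -9, -23, -15, -∞, -∞]
  [-20, 0, 1, -10, -16, -∞, -∞]
  [8, -5, 0, -15, -7, -∞, -20]
  [8, -5, -1, 0, 2, -19, -∞]
  [-34, -14, -9, -10, 0, -∞, -8]
  [-17, 3, 4, -7, -5, 0, 8]
  [-5, 4, 9, -6, -3, -16, 0]
D(3):
  [0, -13, -9, -23, -15, -∞, -29]
  [9, 0, 1, -10, -6, -∞, -19]
  [8, -5, 0, -15, -7, -∞, -20]
  [8, -5, -1, 0, 2, -19, -21]
  [-1, -14, -9, -10, 0, -∞, -8]
  [12, 3, 4, -7, -3, 0, 8]
  [17, 4, 9, -6, 2, -16, 0]
D(4):
  [0, -13, -9, -23, -15, -42, -29]
  [9, 0, 1, -10, -6, -29, -19]
  [8, -5, 0, -15, -7, -34, -20]
  [8, -5, -1, 0, 2, -19, -21]
  [-1, -14, -9, -10, 0, -29, -8]
  [12, 3, 4, -7, -3, 0, 8]
  [17, 4, 9, -6, 2, -16, 0]
D(5):
  [0, -13, -9, -23, -15, -42, -23]
  [9, 0, 1, -10, -6, -29, -14]
  [8, -5, 0, -15, -7, -34, -15]
  [8, -5, -1, 0, 2, -19, -6]
  [-1, -14, -9, -10, 0, -29, -8]
  [12, 3, 4, -7, -3, 0, 8]
  [17, 4, 9, -6, 2, -16, 0]
D(6):
  [0, -13, -9, -23, -15, -42, -23]
  [9, 0, 1, -10, -6, -29, -14]
  [8, -5, 0, -15, -7, -34, -15]
  [8, -5, -1, 0, 2, -19, -6]
  [-1, -14, -9, -10, 0, -29, -8]
  [12, 3, 4, -7, -3, 0, 8]
  [17, 4, 9, -6, 2, -16, 0]
D(7):
  [0, -13, -9, -23, -15, -39, -23]
  [9, 0, 1, -10, -6, -29, -14]
  [8, -5, 0, -15, -7, -31, -15]
  [11, -2, 3, 0, 2, -19, -6]
  [9, -4, 1, -10, 0, -24, -8]
  [25, 12, 17, 2, 10, 0, 8]
  [17, 4, 9, -6, 2, -16, 0]
Answer: A* = [[0, -13, -9, -23, -15, -39, -23], [9, 0, 1, -10, -6, -29, -14], [8, -5, 0, -15, -7, -31, -15], [11, -2, 3, 0, 2, -19, -6], [9, -4, 1, -10, 0, -24, -8], [25, 12, 17, 2, 10, 0, 8], [17, 4, 9, -6, 2, -16, 0]]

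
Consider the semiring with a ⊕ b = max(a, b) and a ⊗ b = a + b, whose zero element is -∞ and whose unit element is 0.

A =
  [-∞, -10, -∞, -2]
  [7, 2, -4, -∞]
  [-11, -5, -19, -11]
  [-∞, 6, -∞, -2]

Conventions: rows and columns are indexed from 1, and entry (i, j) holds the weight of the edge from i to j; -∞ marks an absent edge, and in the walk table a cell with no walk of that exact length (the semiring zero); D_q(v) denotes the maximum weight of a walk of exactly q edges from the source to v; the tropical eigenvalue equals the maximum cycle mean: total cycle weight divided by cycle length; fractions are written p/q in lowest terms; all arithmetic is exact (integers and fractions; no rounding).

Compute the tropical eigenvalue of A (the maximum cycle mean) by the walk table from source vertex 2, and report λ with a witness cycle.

q=0: [-∞, 0, -∞, -∞]
q=1: [7, 2, -4, -∞]
q=2: [9, 4, -2, 5]
q=3: [11, 11, 0, 7]
q=4: [18, 13, 7, 9]
Optimal cycle mean attained by: cycle 1->4->2->1, total (-2) + 6 + 7, length 3.
Answer: λ = 11/3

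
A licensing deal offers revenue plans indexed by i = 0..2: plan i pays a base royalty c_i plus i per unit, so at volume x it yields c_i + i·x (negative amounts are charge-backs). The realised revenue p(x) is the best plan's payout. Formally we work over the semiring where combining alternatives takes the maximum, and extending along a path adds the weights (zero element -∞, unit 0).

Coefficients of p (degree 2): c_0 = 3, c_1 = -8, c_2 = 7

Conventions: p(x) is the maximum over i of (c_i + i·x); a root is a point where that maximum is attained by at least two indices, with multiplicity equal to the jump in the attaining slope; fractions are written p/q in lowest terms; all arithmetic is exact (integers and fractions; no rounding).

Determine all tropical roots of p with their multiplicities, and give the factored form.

hull edge (i=0, c=3) to (i=2, c=7): slope 2, span 2
Factored form: p(x) = 7 ⊗ (x ⊕ (-2)) ⊗ (x ⊕ (-2))
Answer: roots = -2 (mult 2)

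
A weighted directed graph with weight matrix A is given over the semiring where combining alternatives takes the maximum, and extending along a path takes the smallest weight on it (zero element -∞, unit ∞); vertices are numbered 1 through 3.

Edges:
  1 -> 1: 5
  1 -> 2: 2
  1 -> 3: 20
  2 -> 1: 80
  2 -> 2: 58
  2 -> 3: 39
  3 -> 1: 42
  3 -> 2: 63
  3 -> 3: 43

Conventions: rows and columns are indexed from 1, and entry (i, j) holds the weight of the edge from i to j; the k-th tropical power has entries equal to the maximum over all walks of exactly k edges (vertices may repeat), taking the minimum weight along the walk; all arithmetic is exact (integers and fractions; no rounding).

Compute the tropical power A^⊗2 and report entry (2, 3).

A^⊗2:
  [20, 20, 20]
  [58, 58, 39]
  [63, 58, 43]
Key observation: the optimum is the walk 2->2->3, with weight 58 min 39 = 39.
Optimal value attained by: walk 2->2->3.
Answer: (A^⊗2)[2][3] = 39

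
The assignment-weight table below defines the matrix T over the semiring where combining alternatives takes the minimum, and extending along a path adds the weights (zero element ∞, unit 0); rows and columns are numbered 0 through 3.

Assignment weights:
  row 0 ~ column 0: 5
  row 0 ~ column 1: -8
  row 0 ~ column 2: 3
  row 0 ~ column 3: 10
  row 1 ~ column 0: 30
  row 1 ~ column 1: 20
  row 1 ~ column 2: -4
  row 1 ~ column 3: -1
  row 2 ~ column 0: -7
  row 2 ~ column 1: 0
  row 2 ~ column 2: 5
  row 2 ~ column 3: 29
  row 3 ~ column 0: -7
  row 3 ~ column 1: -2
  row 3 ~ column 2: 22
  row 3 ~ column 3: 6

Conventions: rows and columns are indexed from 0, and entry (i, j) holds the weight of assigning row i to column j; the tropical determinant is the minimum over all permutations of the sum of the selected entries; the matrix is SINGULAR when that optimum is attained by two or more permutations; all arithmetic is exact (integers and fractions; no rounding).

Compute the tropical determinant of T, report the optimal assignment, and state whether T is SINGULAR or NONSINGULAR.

σ = (0, 1, 2, 3): 5 + 20 + 5 + 6 = 36
σ = (0, 1, 3, 2): 5 + 20 + 29 + 22 = 76
σ = (0, 2, 1, 3): 5 + (-4) + 0 + 6 = 7
σ = (0, 2, 3, 1): 5 + (-4) + 29 + (-2) = 28
σ = (0, 3, 1, 2): 5 + (-1) + 0 + 22 = 26
σ = (0, 3, 2, 1): 5 + (-1) + 5 + (-2) = 7
σ = (1, 0, 2, 3): (-8) + 30 + 5 + 6 = 33
σ = (1, 0, 3, 2): (-8) + 30 + 29 + 22 = 73
σ = (1, 2, 0, 3): (-8) + (-4) + (-7) + 6 = -13
σ = (1, 2, 3, 0): (-8) + (-4) + 29 + (-7) = 10
σ = (1, 3, 0, 2): (-8) + (-1) + (-7) + 22 = 6
σ = (1, 3, 2, 0): (-8) + (-1) + 5 + (-7) = -11
σ = (2, 0, 1, 3): 3 + 30 + 0 + 6 = 39
σ = (2, 0, 3, 1): 3 + 30 + 29 + (-2) = 60
σ = (2, 1, 0, 3): 3 + 20 + (-7) + 6 = 22
σ = (2, 1, 3, 0): 3 + 20 + 29 + (-7) = 45
σ = (2, 3, 0, 1): 3 + (-1) + (-7) + (-2) = -7
σ = (2, 3, 1, 0): 3 + (-1) + 0 + (-7) = -5
σ = (3, 0, 1, 2): 10 + 30 + 0 + 22 = 62
σ = (3, 0, 2, 1): 10 + 30 + 5 + (-2) = 43
σ = (3, 1, 0, 2): 10 + 20 + (-7) + 22 = 45
σ = (3, 1, 2, 0): 10 + 20 + 5 + (-7) = 28
σ = (3, 2, 0, 1): 10 + (-4) + (-7) + (-2) = -3
σ = (3, 2, 1, 0): 10 + (-4) + 0 + (-7) = -1
Optimal value attained by: σ = (1, 2, 0, 3).
Answer: det⊕(T) = -13; verdict: NONSINGULAR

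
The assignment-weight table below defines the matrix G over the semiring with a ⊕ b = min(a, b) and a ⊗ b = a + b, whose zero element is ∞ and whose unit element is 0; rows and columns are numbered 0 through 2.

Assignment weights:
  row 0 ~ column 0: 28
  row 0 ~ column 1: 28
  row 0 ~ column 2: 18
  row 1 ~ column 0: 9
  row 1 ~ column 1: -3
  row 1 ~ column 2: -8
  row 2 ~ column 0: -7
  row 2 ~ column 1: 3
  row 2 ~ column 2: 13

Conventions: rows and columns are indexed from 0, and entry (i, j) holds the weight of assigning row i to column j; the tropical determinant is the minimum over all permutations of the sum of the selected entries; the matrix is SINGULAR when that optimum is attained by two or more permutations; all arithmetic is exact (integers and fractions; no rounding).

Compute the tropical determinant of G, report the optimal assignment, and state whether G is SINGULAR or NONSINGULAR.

σ = (0, 1, 2): 28 + (-3) + 13 = 38
σ = (0, 2, 1): 28 + (-8) + 3 = 23
σ = (1, 0, 2): 28 + 9 + 13 = 50
σ = (1, 2, 0): 28 + (-8) + (-7) = 13
σ = (2, 0, 1): 18 + 9 + 3 = 30
σ = (2, 1, 0): 18 + (-3) + (-7) = 8
Optimal value attained by: σ = (2, 1, 0).
Answer: det⊕(G) = 8; verdict: NONSINGULAR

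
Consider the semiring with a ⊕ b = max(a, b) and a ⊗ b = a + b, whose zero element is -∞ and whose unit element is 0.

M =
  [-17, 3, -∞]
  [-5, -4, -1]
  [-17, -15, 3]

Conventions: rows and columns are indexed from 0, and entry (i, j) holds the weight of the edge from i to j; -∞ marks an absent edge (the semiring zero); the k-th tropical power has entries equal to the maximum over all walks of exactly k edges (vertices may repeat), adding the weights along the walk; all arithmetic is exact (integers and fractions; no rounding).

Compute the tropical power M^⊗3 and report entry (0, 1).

M^⊗2:
  [-2, -1, 2]
  [-9, -2, 2]
  [-14, -12, 6]
M^⊗3:
  [-6, 1, 5]
  [-7, -6, 5]
  [-11, -9, 9]
Key observation: the optimum is the walk 0->1->0->1, with weight 3 + (-5) + 3 = 1.
Optimal value attained by: walk 0->1->0->1.
Answer: (M^⊗3)[0][1] = 1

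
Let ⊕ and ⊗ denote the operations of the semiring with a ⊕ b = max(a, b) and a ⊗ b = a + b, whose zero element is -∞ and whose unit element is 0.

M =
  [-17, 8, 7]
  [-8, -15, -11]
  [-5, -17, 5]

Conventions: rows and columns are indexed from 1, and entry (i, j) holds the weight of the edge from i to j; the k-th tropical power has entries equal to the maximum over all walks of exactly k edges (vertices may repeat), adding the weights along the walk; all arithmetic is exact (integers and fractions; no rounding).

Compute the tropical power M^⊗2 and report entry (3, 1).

M^⊗2:
  [2, -7, 12]
  [-16, 0, -1]
  [0, 3, 10]
Key observation: the optimum is the walk 3->3->1, with weight 5 + (-5) = 0.
Optimal value attained by: walk 3->3->1.
Answer: (M^⊗2)[3][1] = 0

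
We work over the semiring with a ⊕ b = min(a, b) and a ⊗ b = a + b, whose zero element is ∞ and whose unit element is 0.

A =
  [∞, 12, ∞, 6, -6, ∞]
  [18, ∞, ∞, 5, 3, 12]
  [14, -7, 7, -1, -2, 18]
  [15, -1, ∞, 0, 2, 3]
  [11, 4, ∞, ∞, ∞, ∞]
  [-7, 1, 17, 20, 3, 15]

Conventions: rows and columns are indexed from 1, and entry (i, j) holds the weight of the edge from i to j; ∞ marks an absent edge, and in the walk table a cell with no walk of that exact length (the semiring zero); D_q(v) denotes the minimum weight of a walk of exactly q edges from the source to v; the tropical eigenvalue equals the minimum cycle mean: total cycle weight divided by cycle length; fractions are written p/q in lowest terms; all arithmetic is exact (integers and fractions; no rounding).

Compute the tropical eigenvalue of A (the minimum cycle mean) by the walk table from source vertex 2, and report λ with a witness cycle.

q=0: [∞, 0, ∞, ∞, ∞, ∞]
q=1: [18, ∞, ∞, 5, 3, 12]
q=2: [5, 4, 29, 5, 7, 8]
q=3: [1, 4, 25, 5, -1, 8]
q=4: [1, 3, 25, 5, -5, 8]
q=5: [1, -1, 25, 5, -5, 8]
q=6: [1, -1, 25, 4, -5, 8]
Optimal cycle mean attained by: cycle 1->5->2->4->6->1, total (-6) + 4 + 5 + 3 + (-7), length 5.
Answer: λ = -1/5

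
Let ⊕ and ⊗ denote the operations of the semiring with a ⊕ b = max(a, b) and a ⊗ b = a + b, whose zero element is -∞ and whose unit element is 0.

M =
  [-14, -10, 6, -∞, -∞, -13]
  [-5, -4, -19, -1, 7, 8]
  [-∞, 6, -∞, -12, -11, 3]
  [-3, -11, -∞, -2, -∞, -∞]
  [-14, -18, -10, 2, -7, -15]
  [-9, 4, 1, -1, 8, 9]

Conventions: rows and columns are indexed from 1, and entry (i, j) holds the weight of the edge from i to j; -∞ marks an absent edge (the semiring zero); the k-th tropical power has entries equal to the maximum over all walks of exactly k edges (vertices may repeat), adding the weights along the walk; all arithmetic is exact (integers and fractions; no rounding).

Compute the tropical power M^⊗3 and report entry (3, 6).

M^⊗2:
  [-15, 12, -8, -6, -3, 9]
  [-1, 12, 9, 9, 16, 17]
  [1, 7, 4, 5, 13, 14]
  [-5, -13, 3, -4, -4, -3]
  [-1, -4, -8, 0, -7, -6]
  [0, 13, 10, 10, 17, 18]
M^⊗3:
  [7, 13, 10, 11, 19, 20]
  [8, 21, 18, 18, 25, 26]
  [5, 18, 15, 15, 22, 23]
  [-7, 9, 1, -2, 5, 6]
  [-3, -2, 5, -2, 3, 4]
  [9, 22, 19, 19, 26, 27]
Key observation: the optimum is the walk 3->2->6->6, with weight 6 + 8 + 9 = 23.
Optimal value attained by: walk 3->2->6->6.
Answer: (M^⊗3)[3][6] = 23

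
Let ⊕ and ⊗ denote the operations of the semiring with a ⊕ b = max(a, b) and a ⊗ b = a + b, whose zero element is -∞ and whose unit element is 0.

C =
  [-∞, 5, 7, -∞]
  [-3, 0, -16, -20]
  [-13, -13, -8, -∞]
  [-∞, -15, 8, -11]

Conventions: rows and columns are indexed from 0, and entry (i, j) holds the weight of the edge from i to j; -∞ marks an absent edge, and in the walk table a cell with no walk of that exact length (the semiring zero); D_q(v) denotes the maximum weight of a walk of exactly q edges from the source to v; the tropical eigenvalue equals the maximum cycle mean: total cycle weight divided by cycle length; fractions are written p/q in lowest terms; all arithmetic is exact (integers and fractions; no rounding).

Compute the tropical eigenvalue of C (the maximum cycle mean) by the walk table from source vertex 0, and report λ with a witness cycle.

q=0: [0, -∞, -∞, -∞]
q=1: [-∞, 5, 7, -∞]
q=2: [2, 5, -1, -15]
q=3: [2, 7, 9, -15]
q=4: [4, 7, 9, -13]
Optimal cycle mean attained by: cycle 0->1->0, total 5 + (-3), length 2.
Answer: λ = 1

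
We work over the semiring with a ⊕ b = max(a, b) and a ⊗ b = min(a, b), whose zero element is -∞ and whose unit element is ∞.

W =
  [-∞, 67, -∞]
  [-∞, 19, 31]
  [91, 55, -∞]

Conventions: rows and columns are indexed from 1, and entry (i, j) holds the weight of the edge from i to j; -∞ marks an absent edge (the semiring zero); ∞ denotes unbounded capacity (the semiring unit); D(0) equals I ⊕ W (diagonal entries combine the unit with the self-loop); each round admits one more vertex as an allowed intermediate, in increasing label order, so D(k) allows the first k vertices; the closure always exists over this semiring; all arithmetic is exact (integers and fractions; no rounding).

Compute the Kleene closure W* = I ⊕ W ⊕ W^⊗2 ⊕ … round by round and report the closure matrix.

D(0):
  [∞, 67, -∞]
  [-∞, ∞, 31]
  [91, 55, ∞]
D(1):
  [∞, 67, -∞]
  [-∞, ∞, 31]
  [91, 67, ∞]
D(2):
  [∞, 67, 31]
  [-∞, ∞, 31]
  [91, 67, ∞]
D(3):
  [∞, 67, 31]
  [31, ∞, 31]
  [91, 67, ∞]
Answer: W* = [[∞, 67, 31], [31, ∞, 31], [91, 67, ∞]]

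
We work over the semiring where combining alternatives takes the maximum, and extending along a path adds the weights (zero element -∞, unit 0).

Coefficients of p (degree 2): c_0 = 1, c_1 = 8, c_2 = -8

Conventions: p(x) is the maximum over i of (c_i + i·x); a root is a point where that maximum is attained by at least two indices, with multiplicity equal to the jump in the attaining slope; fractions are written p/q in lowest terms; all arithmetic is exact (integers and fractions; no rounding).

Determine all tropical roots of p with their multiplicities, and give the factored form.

hull edge (i=0, c=1) to (i=1, c=8): slope 7, span 1
hull edge (i=1, c=8) to (i=2, c=-8): slope -16, span 1
Factored form: p(x) = -8 ⊗ (x ⊕ (-7)) ⊗ (x ⊕ 16)
Answer: roots = -7 (mult 1), 16 (mult 1)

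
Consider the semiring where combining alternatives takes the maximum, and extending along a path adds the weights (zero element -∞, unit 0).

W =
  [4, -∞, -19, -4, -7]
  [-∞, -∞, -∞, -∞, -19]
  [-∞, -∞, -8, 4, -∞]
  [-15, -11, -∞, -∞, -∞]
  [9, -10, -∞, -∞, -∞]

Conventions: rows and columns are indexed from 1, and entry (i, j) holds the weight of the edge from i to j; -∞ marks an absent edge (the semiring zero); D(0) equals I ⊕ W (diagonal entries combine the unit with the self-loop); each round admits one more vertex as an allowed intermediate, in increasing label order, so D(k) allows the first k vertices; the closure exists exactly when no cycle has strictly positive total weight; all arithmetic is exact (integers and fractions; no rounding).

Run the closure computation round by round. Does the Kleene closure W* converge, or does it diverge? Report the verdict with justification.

Detection: at round 0, diagonal entry (1, 1) turns strictly positive.
Key observation: the cycle 1->1 has total weight 4, which is strictly positive.
Answer: DIVERGES — positive cycle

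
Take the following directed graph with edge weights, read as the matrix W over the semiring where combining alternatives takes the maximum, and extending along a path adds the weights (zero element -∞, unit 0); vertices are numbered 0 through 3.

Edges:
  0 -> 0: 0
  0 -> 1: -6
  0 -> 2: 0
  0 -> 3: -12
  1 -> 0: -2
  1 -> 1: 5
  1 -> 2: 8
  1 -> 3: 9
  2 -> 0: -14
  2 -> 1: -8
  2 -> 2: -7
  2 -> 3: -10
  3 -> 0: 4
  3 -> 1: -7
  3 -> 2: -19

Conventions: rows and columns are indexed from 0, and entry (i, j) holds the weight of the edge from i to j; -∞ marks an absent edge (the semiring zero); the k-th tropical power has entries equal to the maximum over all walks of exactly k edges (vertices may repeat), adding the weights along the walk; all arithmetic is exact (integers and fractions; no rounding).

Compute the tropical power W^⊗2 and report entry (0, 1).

W^⊗2:
  [0, -1, 2, 3]
  [13, 10, 13, 14]
  [-6, -3, 0, 1]
  [4, -2, 4, 2]
Key observation: the optimum is the walk 0->1->1, with weight (-6) + 5 = -1.
Optimal value attained by: walk 0->1->1.
Answer: (W^⊗2)[0][1] = -1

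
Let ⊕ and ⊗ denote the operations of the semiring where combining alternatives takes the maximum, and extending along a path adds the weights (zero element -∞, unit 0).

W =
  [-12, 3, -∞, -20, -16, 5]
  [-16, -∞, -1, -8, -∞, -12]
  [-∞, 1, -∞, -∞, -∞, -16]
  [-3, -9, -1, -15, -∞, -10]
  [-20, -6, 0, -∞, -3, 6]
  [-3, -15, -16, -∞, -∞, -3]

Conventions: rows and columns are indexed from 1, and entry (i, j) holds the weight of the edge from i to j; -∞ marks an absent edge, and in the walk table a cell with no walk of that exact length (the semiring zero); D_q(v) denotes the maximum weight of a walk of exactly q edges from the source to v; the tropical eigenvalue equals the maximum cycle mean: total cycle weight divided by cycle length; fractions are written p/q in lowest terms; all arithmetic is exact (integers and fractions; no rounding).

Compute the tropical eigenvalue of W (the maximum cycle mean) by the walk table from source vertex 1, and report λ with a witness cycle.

q=0: [0, -∞, -∞, -∞, -∞, -∞]
q=1: [-12, 3, -∞, -20, -16, 5]
q=2: [2, -9, 2, -5, -19, 2]
q=3: [-1, 5, -6, -17, -14, 7]
q=4: [4, 2, 4, -3, -17, 4]
q=5: [1, 7, 1, -6, -12, 9]
q=6: [6, 4, 6, -1, -15, 6]
Optimal cycle mean attained by: cycle 1->6->1, total 5 + (-3), length 2.
Answer: λ = 1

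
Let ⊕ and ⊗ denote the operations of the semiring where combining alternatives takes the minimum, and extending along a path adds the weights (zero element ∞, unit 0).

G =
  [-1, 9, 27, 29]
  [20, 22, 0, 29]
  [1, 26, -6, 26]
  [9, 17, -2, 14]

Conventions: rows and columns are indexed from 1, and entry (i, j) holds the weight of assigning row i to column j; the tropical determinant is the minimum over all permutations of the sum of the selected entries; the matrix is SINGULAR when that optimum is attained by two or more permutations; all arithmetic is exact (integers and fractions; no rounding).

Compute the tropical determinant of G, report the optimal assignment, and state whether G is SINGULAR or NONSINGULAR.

σ = (1, 2, 3, 4): (-1) + 22 + (-6) + 14 = 29
σ = (1, 2, 4, 3): (-1) + 22 + 26 + (-2) = 45
σ = (1, 3, 2, 4): (-1) + 0 + 26 + 14 = 39
σ = (1, 3, 4, 2): (-1) + 0 + 26 + 17 = 42
σ = (1, 4, 2, 3): (-1) + 29 + 26 + (-2) = 52
σ = (1, 4, 3, 2): (-1) + 29 + (-6) + 17 = 39
σ = (2, 1, 3, 4): 9 + 20 + (-6) + 14 = 37
σ = (2, 1, 4, 3): 9 + 20 + 26 + (-2) = 53
σ = (2, 3, 1, 4): 9 + 0 + 1 + 14 = 24
σ = (2, 3, 4, 1): 9 + 0 + 26 + 9 = 44
σ = (2, 4, 1, 3): 9 + 29 + 1 + (-2) = 37
σ = (2, 4, 3, 1): 9 + 29 + (-6) + 9 = 41
σ = (3, 1, 2, 4): 27 + 20 + 26 + 14 = 87
σ = (3, 1, 4, 2): 27 + 20 + 26 + 17 = 90
σ = (3, 2, 1, 4): 27 + 22 + 1 + 14 = 64
σ = (3, 2, 4, 1): 27 + 22 + 26 + 9 = 84
σ = (3, 4, 1, 2): 27 + 29 + 1 + 17 = 74
σ = (3, 4, 2, 1): 27 + 29 + 26 + 9 = 91
σ = (4, 1, 2, 3): 29 + 20 + 26 + (-2) = 73
σ = (4, 1, 3, 2): 29 + 20 + (-6) + 17 = 60
σ = (4, 2, 1, 3): 29 + 22 + 1 + (-2) = 50
σ = (4, 2, 3, 1): 29 + 22 + (-6) + 9 = 54
σ = (4, 3, 1, 2): 29 + 0 + 1 + 17 = 47
σ = (4, 3, 2, 1): 29 + 0 + 26 + 9 = 64
Optimal value attained by: σ = (2, 3, 1, 4).
Answer: det⊕(G) = 24; verdict: NONSINGULAR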